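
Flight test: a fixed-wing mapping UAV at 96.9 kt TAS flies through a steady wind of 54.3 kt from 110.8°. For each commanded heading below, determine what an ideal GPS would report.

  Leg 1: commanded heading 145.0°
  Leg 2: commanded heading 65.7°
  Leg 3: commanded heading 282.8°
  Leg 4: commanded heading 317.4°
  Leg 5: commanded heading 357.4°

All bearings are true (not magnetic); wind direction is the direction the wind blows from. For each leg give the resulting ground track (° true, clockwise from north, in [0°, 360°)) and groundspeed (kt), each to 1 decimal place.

Leg 1: heading 145.0°; drift +30.4° → track 175.4°, groundspeed 60.3 kt
Leg 2: heading 65.7°; drift -33.3° → track 32.4°, groundspeed 70.1 kt
Leg 3: heading 282.8°; drift +2.9° → track 285.7°, groundspeed 150.9 kt
Leg 4: heading 317.4°; drift -9.5° → track 307.9°, groundspeed 147.5 kt
Leg 5: heading 357.4°; drift -22.8° → track 334.6°, groundspeed 128.5 kt

Leg 1: track=175.4°, groundspeed=60.3 kt
Leg 2: track=32.4°, groundspeed=70.1 kt
Leg 3: track=285.7°, groundspeed=150.9 kt
Leg 4: track=307.9°, groundspeed=147.5 kt
Leg 5: track=334.6°, groundspeed=128.5 kt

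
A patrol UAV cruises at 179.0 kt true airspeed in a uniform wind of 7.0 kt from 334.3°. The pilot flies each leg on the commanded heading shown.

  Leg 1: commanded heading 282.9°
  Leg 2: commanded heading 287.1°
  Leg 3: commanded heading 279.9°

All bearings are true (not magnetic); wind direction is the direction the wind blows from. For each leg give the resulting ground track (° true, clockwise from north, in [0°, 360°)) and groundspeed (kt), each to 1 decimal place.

Leg 1: track=281.1°, groundspeed=174.7 kt
Leg 2: track=285.4°, groundspeed=174.3 kt
Leg 3: track=278.0°, groundspeed=175.0 kt

Leg 1: heading 282.9°; drift -1.8° → track 281.1°, groundspeed 174.7 kt
Leg 2: heading 287.1°; drift -1.7° → track 285.4°, groundspeed 174.3 kt
Leg 3: heading 279.9°; drift -1.9° → track 278.0°, groundspeed 175.0 kt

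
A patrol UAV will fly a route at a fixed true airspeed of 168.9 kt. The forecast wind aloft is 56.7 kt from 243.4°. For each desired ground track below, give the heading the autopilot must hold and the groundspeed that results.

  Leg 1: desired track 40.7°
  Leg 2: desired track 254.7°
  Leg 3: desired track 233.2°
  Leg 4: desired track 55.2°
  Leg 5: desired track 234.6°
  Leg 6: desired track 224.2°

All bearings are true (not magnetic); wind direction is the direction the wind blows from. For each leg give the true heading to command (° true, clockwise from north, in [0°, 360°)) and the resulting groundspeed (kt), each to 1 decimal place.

Leg 1: heading=33.3°, groundspeed=219.8 kt
Leg 2: heading=250.9°, groundspeed=112.9 kt
Leg 3: heading=236.6°, groundspeed=112.8 kt
Leg 4: heading=52.5°, groundspeed=224.8 kt
Leg 5: heading=237.5°, groundspeed=112.6 kt
Leg 6: heading=230.5°, groundspeed=114.3 kt

Leg 1: desired track 40.7°; wind correction -7.4° → command heading 33.3°, groundspeed 219.8 kt
Leg 2: desired track 254.7°; wind correction -3.8° → command heading 250.9°, groundspeed 112.9 kt
Leg 3: desired track 233.2°; wind correction +3.4° → command heading 236.6°, groundspeed 112.8 kt
Leg 4: desired track 55.2°; wind correction -2.7° → command heading 52.5°, groundspeed 224.8 kt
Leg 5: desired track 234.6°; wind correction +2.9° → command heading 237.5°, groundspeed 112.6 kt
Leg 6: desired track 224.2°; wind correction +6.3° → command heading 230.5°, groundspeed 114.3 kt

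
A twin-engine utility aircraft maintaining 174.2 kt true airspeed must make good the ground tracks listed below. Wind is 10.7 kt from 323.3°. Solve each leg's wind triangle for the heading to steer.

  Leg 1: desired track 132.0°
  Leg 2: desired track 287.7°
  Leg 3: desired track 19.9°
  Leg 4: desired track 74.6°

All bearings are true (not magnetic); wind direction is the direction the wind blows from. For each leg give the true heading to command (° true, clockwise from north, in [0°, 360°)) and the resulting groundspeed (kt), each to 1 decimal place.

Leg 1: heading=131.3°, groundspeed=184.7 kt
Leg 2: heading=289.7°, groundspeed=165.4 kt
Leg 3: heading=17.0°, groundspeed=168.1 kt
Leg 4: heading=71.3°, groundspeed=177.8 kt

Leg 1: desired track 132.0°; wind correction -0.7° → command heading 131.3°, groundspeed 184.7 kt
Leg 2: desired track 287.7°; wind correction +2.0° → command heading 289.7°, groundspeed 165.4 kt
Leg 3: desired track 19.9°; wind correction -2.9° → command heading 17.0°, groundspeed 168.1 kt
Leg 4: desired track 74.6°; wind correction -3.3° → command heading 71.3°, groundspeed 177.8 kt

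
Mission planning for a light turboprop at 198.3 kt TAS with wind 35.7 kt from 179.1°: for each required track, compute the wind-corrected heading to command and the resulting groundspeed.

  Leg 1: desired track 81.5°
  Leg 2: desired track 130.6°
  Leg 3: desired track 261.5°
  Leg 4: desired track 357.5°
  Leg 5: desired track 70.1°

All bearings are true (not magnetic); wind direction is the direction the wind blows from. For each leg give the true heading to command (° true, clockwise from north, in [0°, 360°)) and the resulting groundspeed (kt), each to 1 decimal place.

Leg 1: heading=91.8°, groundspeed=199.8 kt
Leg 2: heading=138.3°, groundspeed=172.8 kt
Leg 3: heading=251.2°, groundspeed=190.4 kt
Leg 4: heading=357.2°, groundspeed=234.0 kt
Leg 5: heading=79.9°, groundspeed=207.0 kt

Leg 1: desired track 81.5°; wind correction +10.3° → command heading 91.8°, groundspeed 199.8 kt
Leg 2: desired track 130.6°; wind correction +7.7° → command heading 138.3°, groundspeed 172.8 kt
Leg 3: desired track 261.5°; wind correction -10.3° → command heading 251.2°, groundspeed 190.4 kt
Leg 4: desired track 357.5°; wind correction -0.3° → command heading 357.2°, groundspeed 234.0 kt
Leg 5: desired track 70.1°; wind correction +9.8° → command heading 79.9°, groundspeed 207.0 kt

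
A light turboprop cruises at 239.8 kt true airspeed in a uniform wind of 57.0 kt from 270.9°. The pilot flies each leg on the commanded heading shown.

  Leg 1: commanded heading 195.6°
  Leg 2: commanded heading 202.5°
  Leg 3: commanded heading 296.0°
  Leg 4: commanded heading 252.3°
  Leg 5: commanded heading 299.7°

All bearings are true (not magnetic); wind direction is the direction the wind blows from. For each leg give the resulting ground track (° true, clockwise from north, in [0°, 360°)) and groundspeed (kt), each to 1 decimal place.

Leg 1: heading 195.6°; drift -13.7° → track 181.9°, groundspeed 232.0 kt
Leg 2: heading 202.5°; drift -13.6° → track 188.9°, groundspeed 225.1 kt
Leg 3: heading 296.0°; drift +7.3° → track 303.3°, groundspeed 189.7 kt
Leg 4: heading 252.3°; drift -5.6° → track 246.7°, groundspeed 186.7 kt
Leg 5: heading 299.7°; drift +8.2° → track 307.9°, groundspeed 191.8 kt

Leg 1: track=181.9°, groundspeed=232.0 kt
Leg 2: track=188.9°, groundspeed=225.1 kt
Leg 3: track=303.3°, groundspeed=189.7 kt
Leg 4: track=246.7°, groundspeed=186.7 kt
Leg 5: track=307.9°, groundspeed=191.8 kt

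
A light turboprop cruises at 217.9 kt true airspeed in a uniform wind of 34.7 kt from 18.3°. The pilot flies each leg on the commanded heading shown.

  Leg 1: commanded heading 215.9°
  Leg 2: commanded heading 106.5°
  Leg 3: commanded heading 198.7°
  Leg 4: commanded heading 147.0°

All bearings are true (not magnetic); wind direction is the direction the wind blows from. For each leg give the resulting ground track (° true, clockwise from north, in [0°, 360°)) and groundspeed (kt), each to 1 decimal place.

Leg 1: heading 215.9°; drift -2.4° → track 213.5°, groundspeed 251.2 kt
Leg 2: heading 106.5°; drift +9.1° → track 115.6°, groundspeed 219.6 kt
Leg 3: heading 198.7°; drift -0.1° → track 198.6°, groundspeed 252.6 kt
Leg 4: heading 147.0°; drift +6.4° → track 153.4°, groundspeed 241.1 kt

Leg 1: track=213.5°, groundspeed=251.2 kt
Leg 2: track=115.6°, groundspeed=219.6 kt
Leg 3: track=198.6°, groundspeed=252.6 kt
Leg 4: track=153.4°, groundspeed=241.1 kt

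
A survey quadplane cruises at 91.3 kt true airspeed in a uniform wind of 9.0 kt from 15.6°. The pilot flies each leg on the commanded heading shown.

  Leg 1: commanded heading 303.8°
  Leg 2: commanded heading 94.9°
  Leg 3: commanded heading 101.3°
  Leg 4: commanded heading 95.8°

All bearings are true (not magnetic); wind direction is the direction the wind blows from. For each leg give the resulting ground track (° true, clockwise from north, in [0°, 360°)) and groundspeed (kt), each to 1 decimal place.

Leg 1: heading 303.8°; drift -5.5° → track 298.3°, groundspeed 88.9 kt
Leg 2: heading 94.9°; drift +5.6° → track 100.5°, groundspeed 90.1 kt
Leg 3: heading 101.3°; drift +5.7° → track 107.0°, groundspeed 91.1 kt
Leg 4: heading 95.8°; drift +5.6° → track 101.4°, groundspeed 90.2 kt

Leg 1: track=298.3°, groundspeed=88.9 kt
Leg 2: track=100.5°, groundspeed=90.1 kt
Leg 3: track=107.0°, groundspeed=91.1 kt
Leg 4: track=101.4°, groundspeed=90.2 kt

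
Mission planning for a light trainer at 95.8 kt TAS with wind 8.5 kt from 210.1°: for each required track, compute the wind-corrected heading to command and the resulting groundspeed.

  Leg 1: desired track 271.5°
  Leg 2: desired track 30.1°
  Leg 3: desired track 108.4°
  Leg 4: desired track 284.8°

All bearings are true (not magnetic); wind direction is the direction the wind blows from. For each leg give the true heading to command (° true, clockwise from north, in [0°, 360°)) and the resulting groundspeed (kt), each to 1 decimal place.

Leg 1: heading=267.0°, groundspeed=91.4 kt
Leg 2: heading=30.1°, groundspeed=104.3 kt
Leg 3: heading=113.4°, groundspeed=97.2 kt
Leg 4: heading=279.9°, groundspeed=93.2 kt

Leg 1: desired track 271.5°; wind correction -4.5° → command heading 267.0°, groundspeed 91.4 kt
Leg 2: desired track 30.1°; wind correction +0.0° → command heading 30.1°, groundspeed 104.3 kt
Leg 3: desired track 108.4°; wind correction +5.0° → command heading 113.4°, groundspeed 97.2 kt
Leg 4: desired track 284.8°; wind correction -4.9° → command heading 279.9°, groundspeed 93.2 kt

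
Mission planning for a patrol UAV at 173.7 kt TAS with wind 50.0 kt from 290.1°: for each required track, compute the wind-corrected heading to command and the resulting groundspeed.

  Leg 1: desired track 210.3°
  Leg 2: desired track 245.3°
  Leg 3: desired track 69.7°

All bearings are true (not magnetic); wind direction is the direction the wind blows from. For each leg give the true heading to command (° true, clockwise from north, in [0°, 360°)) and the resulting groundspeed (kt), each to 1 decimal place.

Leg 1: heading=226.8°, groundspeed=157.7 kt
Leg 2: heading=257.0°, groundspeed=134.6 kt
Leg 3: heading=58.9°, groundspeed=208.7 kt

Leg 1: desired track 210.3°; wind correction +16.5° → command heading 226.8°, groundspeed 157.7 kt
Leg 2: desired track 245.3°; wind correction +11.7° → command heading 257.0°, groundspeed 134.6 kt
Leg 3: desired track 69.7°; wind correction -10.8° → command heading 58.9°, groundspeed 208.7 kt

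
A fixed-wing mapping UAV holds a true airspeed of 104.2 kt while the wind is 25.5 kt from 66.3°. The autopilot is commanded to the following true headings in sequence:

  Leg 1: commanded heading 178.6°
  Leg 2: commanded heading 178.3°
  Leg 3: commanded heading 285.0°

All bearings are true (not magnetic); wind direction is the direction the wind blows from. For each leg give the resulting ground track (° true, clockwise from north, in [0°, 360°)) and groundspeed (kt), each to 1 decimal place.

Leg 1: track=190.3°, groundspeed=116.3 kt
Leg 2: track=190.0°, groundspeed=116.2 kt
Leg 3: track=277.7°, groundspeed=125.1 kt

Leg 1: heading 178.6°; drift +11.7° → track 190.3°, groundspeed 116.3 kt
Leg 2: heading 178.3°; drift +11.7° → track 190.0°, groundspeed 116.2 kt
Leg 3: heading 285.0°; drift -7.3° → track 277.7°, groundspeed 125.1 kt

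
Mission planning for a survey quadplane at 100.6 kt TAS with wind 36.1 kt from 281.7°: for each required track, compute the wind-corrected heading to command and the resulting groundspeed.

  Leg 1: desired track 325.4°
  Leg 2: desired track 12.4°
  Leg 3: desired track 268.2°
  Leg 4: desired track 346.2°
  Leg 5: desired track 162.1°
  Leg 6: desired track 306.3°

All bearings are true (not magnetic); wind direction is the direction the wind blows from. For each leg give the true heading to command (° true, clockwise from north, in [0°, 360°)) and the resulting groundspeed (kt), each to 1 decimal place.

Leg 1: desired track 325.4°; wind correction -14.4° → command heading 311.0°, groundspeed 71.4 kt
Leg 2: desired track 12.4°; wind correction -21.0° → command heading 351.4°, groundspeed 94.3 kt
Leg 3: desired track 268.2°; wind correction +4.8° → command heading 273.0°, groundspeed 65.1 kt
Leg 4: desired track 346.2°; wind correction -18.9° → command heading 327.3°, groundspeed 79.6 kt
Leg 5: desired track 162.1°; wind correction +18.2° → command heading 180.3°, groundspeed 113.4 kt
Leg 6: desired track 306.3°; wind correction -8.6° → command heading 297.7°, groundspeed 66.6 kt

Leg 1: heading=311.0°, groundspeed=71.4 kt
Leg 2: heading=351.4°, groundspeed=94.3 kt
Leg 3: heading=273.0°, groundspeed=65.1 kt
Leg 4: heading=327.3°, groundspeed=79.6 kt
Leg 5: heading=180.3°, groundspeed=113.4 kt
Leg 6: heading=297.7°, groundspeed=66.6 kt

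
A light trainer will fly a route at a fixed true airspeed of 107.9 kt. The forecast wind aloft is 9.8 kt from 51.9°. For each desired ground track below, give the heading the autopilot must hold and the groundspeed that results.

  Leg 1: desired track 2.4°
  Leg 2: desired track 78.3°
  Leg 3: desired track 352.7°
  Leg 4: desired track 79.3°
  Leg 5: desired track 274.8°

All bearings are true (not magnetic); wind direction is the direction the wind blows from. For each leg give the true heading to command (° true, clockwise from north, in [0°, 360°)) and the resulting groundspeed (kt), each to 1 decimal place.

Leg 1: desired track 2.4°; wind correction +4.0° → command heading 6.4°, groundspeed 101.3 kt
Leg 2: desired track 78.3°; wind correction -2.3° → command heading 76.0°, groundspeed 99.0 kt
Leg 3: desired track 352.7°; wind correction +4.5° → command heading 357.2°, groundspeed 102.6 kt
Leg 4: desired track 79.3°; wind correction -2.4° → command heading 76.9°, groundspeed 99.1 kt
Leg 5: desired track 274.8°; wind correction +3.5° → command heading 278.3°, groundspeed 114.9 kt

Leg 1: heading=6.4°, groundspeed=101.3 kt
Leg 2: heading=76.0°, groundspeed=99.0 kt
Leg 3: heading=357.2°, groundspeed=102.6 kt
Leg 4: heading=76.9°, groundspeed=99.1 kt
Leg 5: heading=278.3°, groundspeed=114.9 kt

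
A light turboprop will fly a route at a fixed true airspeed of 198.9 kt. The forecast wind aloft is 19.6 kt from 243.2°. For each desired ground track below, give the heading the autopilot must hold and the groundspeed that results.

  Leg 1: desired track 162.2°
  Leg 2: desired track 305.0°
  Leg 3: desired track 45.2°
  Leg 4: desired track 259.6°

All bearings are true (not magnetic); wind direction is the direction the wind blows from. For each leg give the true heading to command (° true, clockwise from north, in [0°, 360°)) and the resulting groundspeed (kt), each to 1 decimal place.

Leg 1: desired track 162.2°; wind correction +5.6° → command heading 167.8°, groundspeed 194.9 kt
Leg 2: desired track 305.0°; wind correction -5.0° → command heading 300.0°, groundspeed 188.9 kt
Leg 3: desired track 45.2°; wind correction -1.7° → command heading 43.5°, groundspeed 217.4 kt
Leg 4: desired track 259.6°; wind correction -1.6° → command heading 258.0°, groundspeed 180.0 kt

Leg 1: heading=167.8°, groundspeed=194.9 kt
Leg 2: heading=300.0°, groundspeed=188.9 kt
Leg 3: heading=43.5°, groundspeed=217.4 kt
Leg 4: heading=258.0°, groundspeed=180.0 kt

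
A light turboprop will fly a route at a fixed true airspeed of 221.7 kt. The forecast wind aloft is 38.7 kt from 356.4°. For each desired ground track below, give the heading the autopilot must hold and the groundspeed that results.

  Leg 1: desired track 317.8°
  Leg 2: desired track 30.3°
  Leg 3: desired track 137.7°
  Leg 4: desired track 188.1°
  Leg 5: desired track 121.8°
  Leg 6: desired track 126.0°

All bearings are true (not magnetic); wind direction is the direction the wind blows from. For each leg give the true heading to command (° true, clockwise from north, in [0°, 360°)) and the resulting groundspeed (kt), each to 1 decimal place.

Leg 1: desired track 317.8°; wind correction +6.3° → command heading 324.1°, groundspeed 190.1 kt
Leg 2: desired track 30.3°; wind correction -5.6° → command heading 24.7°, groundspeed 188.5 kt
Leg 3: desired track 137.7°; wind correction -6.3° → command heading 131.4°, groundspeed 250.6 kt
Leg 4: desired track 188.1°; wind correction +2.0° → command heading 190.1°, groundspeed 259.5 kt
Leg 5: desired track 121.8°; wind correction -8.2° → command heading 113.6°, groundspeed 241.9 kt
Leg 6: desired track 126.0°; wind correction -7.7° → command heading 118.3°, groundspeed 244.4 kt

Leg 1: heading=324.1°, groundspeed=190.1 kt
Leg 2: heading=24.7°, groundspeed=188.5 kt
Leg 3: heading=131.4°, groundspeed=250.6 kt
Leg 4: heading=190.1°, groundspeed=259.5 kt
Leg 5: heading=113.6°, groundspeed=241.9 kt
Leg 6: heading=118.3°, groundspeed=244.4 kt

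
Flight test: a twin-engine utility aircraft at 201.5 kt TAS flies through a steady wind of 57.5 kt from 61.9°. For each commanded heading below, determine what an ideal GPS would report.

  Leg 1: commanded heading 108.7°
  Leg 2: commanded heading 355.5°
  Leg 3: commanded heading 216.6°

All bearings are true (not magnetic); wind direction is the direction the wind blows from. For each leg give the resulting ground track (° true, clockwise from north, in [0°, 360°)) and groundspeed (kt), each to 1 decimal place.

Leg 1: heading 108.7°; drift +14.5° → track 123.2°, groundspeed 167.5 kt
Leg 2: heading 355.5°; drift -16.4° → track 339.1°, groundspeed 186.1 kt
Leg 3: heading 216.6°; drift +5.5° → track 222.1°, groundspeed 254.7 kt

Leg 1: track=123.2°, groundspeed=167.5 kt
Leg 2: track=339.1°, groundspeed=186.1 kt
Leg 3: track=222.1°, groundspeed=254.7 kt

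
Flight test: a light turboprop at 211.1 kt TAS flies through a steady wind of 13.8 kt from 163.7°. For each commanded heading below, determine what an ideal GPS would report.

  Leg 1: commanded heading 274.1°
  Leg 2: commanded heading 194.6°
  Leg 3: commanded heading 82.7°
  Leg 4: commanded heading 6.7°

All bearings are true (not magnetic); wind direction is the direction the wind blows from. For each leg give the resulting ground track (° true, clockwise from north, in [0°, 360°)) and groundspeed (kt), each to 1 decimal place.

Leg 1: track=277.5°, groundspeed=216.3 kt
Leg 2: track=196.6°, groundspeed=199.4 kt
Leg 3: track=79.0°, groundspeed=209.4 kt
Leg 4: track=5.3°, groundspeed=223.9 kt

Leg 1: heading 274.1°; drift +3.4° → track 277.5°, groundspeed 216.3 kt
Leg 2: heading 194.6°; drift +2.0° → track 196.6°, groundspeed 199.4 kt
Leg 3: heading 82.7°; drift -3.7° → track 79.0°, groundspeed 209.4 kt
Leg 4: heading 6.7°; drift -1.4° → track 5.3°, groundspeed 223.9 kt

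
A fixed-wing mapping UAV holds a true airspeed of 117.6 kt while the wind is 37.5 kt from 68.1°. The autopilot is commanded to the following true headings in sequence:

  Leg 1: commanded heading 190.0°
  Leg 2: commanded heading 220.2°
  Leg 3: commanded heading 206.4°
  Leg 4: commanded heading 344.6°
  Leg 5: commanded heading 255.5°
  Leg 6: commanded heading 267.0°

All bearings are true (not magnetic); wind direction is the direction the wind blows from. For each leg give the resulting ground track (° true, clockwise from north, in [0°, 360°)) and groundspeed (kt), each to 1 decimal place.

Leg 1: heading 190.0°; drift +13.0° → track 203.0°, groundspeed 141.1 kt
Leg 2: heading 220.2°; drift +6.6° → track 226.8°, groundspeed 151.8 kt
Leg 3: heading 206.4°; drift +9.7° → track 216.1°, groundspeed 147.7 kt
Leg 4: heading 344.6°; drift -18.2° → track 326.4°, groundspeed 119.3 kt
Leg 5: heading 255.5°; drift -1.8° → track 253.7°, groundspeed 154.9 kt
Leg 6: heading 267.0°; drift -4.5° → track 262.5°, groundspeed 153.6 kt

Leg 1: track=203.0°, groundspeed=141.1 kt
Leg 2: track=226.8°, groundspeed=151.8 kt
Leg 3: track=216.1°, groundspeed=147.7 kt
Leg 4: track=326.4°, groundspeed=119.3 kt
Leg 5: track=253.7°, groundspeed=154.9 kt
Leg 6: track=262.5°, groundspeed=153.6 kt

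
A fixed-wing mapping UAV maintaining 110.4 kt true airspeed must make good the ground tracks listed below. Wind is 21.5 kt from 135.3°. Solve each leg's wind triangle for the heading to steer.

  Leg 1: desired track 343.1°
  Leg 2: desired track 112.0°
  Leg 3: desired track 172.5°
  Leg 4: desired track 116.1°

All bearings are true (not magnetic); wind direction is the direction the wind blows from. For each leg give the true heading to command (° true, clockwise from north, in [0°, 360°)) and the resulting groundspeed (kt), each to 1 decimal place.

Leg 1: heading=348.3°, groundspeed=129.0 kt
Leg 2: heading=116.4°, groundspeed=90.3 kt
Leg 3: heading=165.7°, groundspeed=92.5 kt
Leg 4: heading=119.8°, groundspeed=89.9 kt

Leg 1: desired track 343.1°; wind correction +5.2° → command heading 348.3°, groundspeed 129.0 kt
Leg 2: desired track 112.0°; wind correction +4.4° → command heading 116.4°, groundspeed 90.3 kt
Leg 3: desired track 172.5°; wind correction -6.8° → command heading 165.7°, groundspeed 92.5 kt
Leg 4: desired track 116.1°; wind correction +3.7° → command heading 119.8°, groundspeed 89.9 kt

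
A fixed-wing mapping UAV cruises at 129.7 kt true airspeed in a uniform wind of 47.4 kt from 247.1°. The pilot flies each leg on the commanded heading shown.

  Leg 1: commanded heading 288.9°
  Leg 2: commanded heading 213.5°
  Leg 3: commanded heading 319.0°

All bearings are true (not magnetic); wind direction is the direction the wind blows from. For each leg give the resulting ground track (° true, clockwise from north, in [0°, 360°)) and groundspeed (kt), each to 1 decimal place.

Leg 1: track=307.4°, groundspeed=99.5 kt
Leg 2: track=197.3°, groundspeed=94.0 kt
Leg 3: track=340.4°, groundspeed=123.5 kt

Leg 1: heading 288.9°; drift +18.5° → track 307.4°, groundspeed 99.5 kt
Leg 2: heading 213.5°; drift -16.2° → track 197.3°, groundspeed 94.0 kt
Leg 3: heading 319.0°; drift +21.4° → track 340.4°, groundspeed 123.5 kt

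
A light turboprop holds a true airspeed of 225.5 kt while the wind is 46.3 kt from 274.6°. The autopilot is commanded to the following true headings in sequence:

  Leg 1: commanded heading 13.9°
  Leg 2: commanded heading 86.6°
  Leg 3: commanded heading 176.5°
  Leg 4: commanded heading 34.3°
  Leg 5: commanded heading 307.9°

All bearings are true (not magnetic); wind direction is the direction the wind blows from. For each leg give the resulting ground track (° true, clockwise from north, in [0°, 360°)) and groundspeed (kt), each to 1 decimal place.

Leg 1: heading 13.9°; drift +11.1° → track 25.0°, groundspeed 237.4 kt
Leg 2: heading 86.6°; drift +1.4° → track 88.0°, groundspeed 271.4 kt
Leg 3: heading 176.5°; drift -11.2° → track 165.3°, groundspeed 236.5 kt
Leg 4: heading 34.3°; drift +9.2° → track 43.5°, groundspeed 251.7 kt
Leg 5: heading 307.9°; drift +7.7° → track 315.6°, groundspeed 188.5 kt

Leg 1: track=25.0°, groundspeed=237.4 kt
Leg 2: track=88.0°, groundspeed=271.4 kt
Leg 3: track=165.3°, groundspeed=236.5 kt
Leg 4: track=43.5°, groundspeed=251.7 kt
Leg 5: track=315.6°, groundspeed=188.5 kt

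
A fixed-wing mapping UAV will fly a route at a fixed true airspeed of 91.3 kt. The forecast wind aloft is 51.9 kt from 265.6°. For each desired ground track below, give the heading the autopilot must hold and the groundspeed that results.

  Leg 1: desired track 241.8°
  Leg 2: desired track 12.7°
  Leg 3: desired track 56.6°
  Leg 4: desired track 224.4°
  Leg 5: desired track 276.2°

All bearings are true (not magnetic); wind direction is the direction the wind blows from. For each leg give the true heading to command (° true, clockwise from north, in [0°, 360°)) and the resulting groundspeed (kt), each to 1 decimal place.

Leg 1: desired track 241.8°; wind correction +13.3° → command heading 255.1°, groundspeed 41.4 kt
Leg 2: desired track 12.7°; wind correction -32.9° → command heading 339.8°, groundspeed 91.9 kt
Leg 3: desired track 56.6°; wind correction -16.0° → command heading 40.6°, groundspeed 133.2 kt
Leg 4: desired track 224.4°; wind correction +22.0° → command heading 246.4°, groundspeed 45.6 kt
Leg 5: desired track 276.2°; wind correction -6.0° → command heading 270.2°, groundspeed 39.8 kt

Leg 1: heading=255.1°, groundspeed=41.4 kt
Leg 2: heading=339.8°, groundspeed=91.9 kt
Leg 3: heading=40.6°, groundspeed=133.2 kt
Leg 4: heading=246.4°, groundspeed=45.6 kt
Leg 5: heading=270.2°, groundspeed=39.8 kt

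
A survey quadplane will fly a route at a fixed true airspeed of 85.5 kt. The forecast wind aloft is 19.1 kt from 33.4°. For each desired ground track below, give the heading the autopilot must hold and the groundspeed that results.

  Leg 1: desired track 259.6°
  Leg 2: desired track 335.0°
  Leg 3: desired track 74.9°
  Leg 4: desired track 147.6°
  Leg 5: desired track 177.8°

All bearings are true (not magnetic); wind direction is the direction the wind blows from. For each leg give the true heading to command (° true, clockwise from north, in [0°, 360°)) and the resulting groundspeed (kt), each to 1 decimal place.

Leg 1: desired track 259.6°; wind correction +9.3° → command heading 268.9°, groundspeed 97.6 kt
Leg 2: desired track 335.0°; wind correction +11.0° → command heading 346.0°, groundspeed 73.9 kt
Leg 3: desired track 74.9°; wind correction -8.5° → command heading 66.4°, groundspeed 70.3 kt
Leg 4: desired track 147.6°; wind correction -11.8° → command heading 135.8°, groundspeed 91.5 kt
Leg 5: desired track 177.8°; wind correction -7.5° → command heading 170.3°, groundspeed 100.3 kt

Leg 1: heading=268.9°, groundspeed=97.6 kt
Leg 2: heading=346.0°, groundspeed=73.9 kt
Leg 3: heading=66.4°, groundspeed=70.3 kt
Leg 4: heading=135.8°, groundspeed=91.5 kt
Leg 5: heading=170.3°, groundspeed=100.3 kt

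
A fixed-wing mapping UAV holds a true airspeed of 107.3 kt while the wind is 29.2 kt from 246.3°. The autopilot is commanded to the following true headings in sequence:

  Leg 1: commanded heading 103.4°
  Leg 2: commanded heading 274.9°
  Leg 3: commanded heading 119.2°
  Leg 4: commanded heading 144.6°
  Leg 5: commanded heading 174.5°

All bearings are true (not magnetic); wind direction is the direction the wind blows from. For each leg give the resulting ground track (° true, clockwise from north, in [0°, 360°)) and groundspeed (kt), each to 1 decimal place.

Leg 1: track=95.7°, groundspeed=131.8 kt
Leg 2: track=284.6°, groundspeed=82.9 kt
Leg 3: track=108.6°, groundspeed=127.1 kt
Leg 4: track=130.4°, groundspeed=116.8 kt
Leg 5: track=158.7°, groundspeed=102.0 kt

Leg 1: heading 103.4°; drift -7.7° → track 95.7°, groundspeed 131.8 kt
Leg 2: heading 274.9°; drift +9.7° → track 284.6°, groundspeed 82.9 kt
Leg 3: heading 119.2°; drift -10.6° → track 108.6°, groundspeed 127.1 kt
Leg 4: heading 144.6°; drift -14.2° → track 130.4°, groundspeed 116.8 kt
Leg 5: heading 174.5°; drift -15.8° → track 158.7°, groundspeed 102.0 kt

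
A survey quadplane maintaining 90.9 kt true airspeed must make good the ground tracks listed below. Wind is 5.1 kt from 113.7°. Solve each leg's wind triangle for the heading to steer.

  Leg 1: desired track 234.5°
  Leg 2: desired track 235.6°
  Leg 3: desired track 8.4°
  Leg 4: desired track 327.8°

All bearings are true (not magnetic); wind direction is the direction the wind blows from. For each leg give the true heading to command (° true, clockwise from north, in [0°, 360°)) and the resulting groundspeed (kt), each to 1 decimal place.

Leg 1: desired track 234.5°; wind correction -2.8° → command heading 231.7°, groundspeed 93.4 kt
Leg 2: desired track 235.6°; wind correction -2.7° → command heading 232.9°, groundspeed 93.5 kt
Leg 3: desired track 8.4°; wind correction +3.1° → command heading 11.5°, groundspeed 92.1 kt
Leg 4: desired track 327.8°; wind correction +1.8° → command heading 329.6°, groundspeed 95.1 kt

Leg 1: heading=231.7°, groundspeed=93.4 kt
Leg 2: heading=232.9°, groundspeed=93.5 kt
Leg 3: heading=11.5°, groundspeed=92.1 kt
Leg 4: heading=329.6°, groundspeed=95.1 kt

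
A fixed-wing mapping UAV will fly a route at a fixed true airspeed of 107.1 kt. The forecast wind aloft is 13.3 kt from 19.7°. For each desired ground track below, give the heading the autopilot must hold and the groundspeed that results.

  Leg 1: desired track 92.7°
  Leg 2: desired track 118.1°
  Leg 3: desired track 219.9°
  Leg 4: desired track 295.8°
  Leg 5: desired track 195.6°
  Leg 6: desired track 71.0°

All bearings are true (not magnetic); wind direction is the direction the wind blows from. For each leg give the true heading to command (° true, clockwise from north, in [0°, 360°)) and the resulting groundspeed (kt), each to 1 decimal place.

Leg 1: heading=85.9°, groundspeed=102.5 kt
Leg 2: heading=111.0°, groundspeed=108.2 kt
Leg 3: heading=222.4°, groundspeed=119.5 kt
Leg 4: heading=302.9°, groundspeed=104.9 kt
Leg 5: heading=195.1°, groundspeed=120.4 kt
Leg 6: heading=65.4°, groundspeed=98.3 kt

Leg 1: desired track 92.7°; wind correction -6.8° → command heading 85.9°, groundspeed 102.5 kt
Leg 2: desired track 118.1°; wind correction -7.1° → command heading 111.0°, groundspeed 108.2 kt
Leg 3: desired track 219.9°; wind correction +2.5° → command heading 222.4°, groundspeed 119.5 kt
Leg 4: desired track 295.8°; wind correction +7.1° → command heading 302.9°, groundspeed 104.9 kt
Leg 5: desired track 195.6°; wind correction -0.5° → command heading 195.1°, groundspeed 120.4 kt
Leg 6: desired track 71.0°; wind correction -5.6° → command heading 65.4°, groundspeed 98.3 kt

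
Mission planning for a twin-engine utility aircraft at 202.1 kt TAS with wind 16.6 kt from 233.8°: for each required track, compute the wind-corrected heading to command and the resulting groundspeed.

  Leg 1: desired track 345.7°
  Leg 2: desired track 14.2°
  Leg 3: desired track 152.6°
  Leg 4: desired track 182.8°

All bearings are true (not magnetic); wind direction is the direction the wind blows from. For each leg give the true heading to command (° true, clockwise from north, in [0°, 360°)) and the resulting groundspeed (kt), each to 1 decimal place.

Leg 1: heading=341.3°, groundspeed=207.7 kt
Leg 2: heading=11.2°, groundspeed=214.6 kt
Leg 3: heading=157.3°, groundspeed=198.9 kt
Leg 4: heading=186.5°, groundspeed=191.2 kt

Leg 1: desired track 345.7°; wind correction -4.4° → command heading 341.3°, groundspeed 207.7 kt
Leg 2: desired track 14.2°; wind correction -3.0° → command heading 11.2°, groundspeed 214.6 kt
Leg 3: desired track 152.6°; wind correction +4.7° → command heading 157.3°, groundspeed 198.9 kt
Leg 4: desired track 182.8°; wind correction +3.7° → command heading 186.5°, groundspeed 191.2 kt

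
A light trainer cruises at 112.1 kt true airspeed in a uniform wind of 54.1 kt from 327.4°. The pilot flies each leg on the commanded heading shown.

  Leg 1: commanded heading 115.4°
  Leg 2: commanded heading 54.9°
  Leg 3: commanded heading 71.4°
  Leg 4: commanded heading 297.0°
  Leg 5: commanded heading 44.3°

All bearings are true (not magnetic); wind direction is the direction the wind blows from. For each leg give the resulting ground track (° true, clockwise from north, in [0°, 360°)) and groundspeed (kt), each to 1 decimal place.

Leg 1: heading 115.4°; drift +10.3° → track 125.7°, groundspeed 160.6 kt
Leg 2: heading 54.9°; drift +26.2° → track 81.1°, groundspeed 122.3 kt
Leg 3: heading 71.4°; drift +22.7° → track 94.1°, groundspeed 135.7 kt
Leg 4: heading 297.0°; drift -22.7° → track 274.3°, groundspeed 70.9 kt
Leg 5: heading 44.3°; drift +27.8° → track 72.1°, groundspeed 112.9 kt

Leg 1: track=125.7°, groundspeed=160.6 kt
Leg 2: track=81.1°, groundspeed=122.3 kt
Leg 3: track=94.1°, groundspeed=135.7 kt
Leg 4: track=274.3°, groundspeed=70.9 kt
Leg 5: track=72.1°, groundspeed=112.9 kt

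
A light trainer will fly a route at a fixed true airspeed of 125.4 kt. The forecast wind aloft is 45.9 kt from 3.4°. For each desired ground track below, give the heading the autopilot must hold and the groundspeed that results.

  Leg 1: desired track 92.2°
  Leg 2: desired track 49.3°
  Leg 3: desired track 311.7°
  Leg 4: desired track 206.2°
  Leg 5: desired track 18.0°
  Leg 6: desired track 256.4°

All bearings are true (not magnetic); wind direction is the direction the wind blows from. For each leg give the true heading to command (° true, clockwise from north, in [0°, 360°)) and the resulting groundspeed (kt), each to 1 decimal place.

Leg 1: desired track 92.2°; wind correction -21.5° → command heading 70.7°, groundspeed 115.7 kt
Leg 2: desired track 49.3°; wind correction -15.2° → command heading 34.1°, groundspeed 89.0 kt
Leg 3: desired track 311.7°; wind correction +16.7° → command heading 328.4°, groundspeed 91.7 kt
Leg 4: desired track 206.2°; wind correction +8.2° → command heading 214.4°, groundspeed 166.4 kt
Leg 5: desired track 18.0°; wind correction -5.3° → command heading 12.7°, groundspeed 80.4 kt
Leg 6: desired track 256.4°; wind correction +20.5° → command heading 276.9°, groundspeed 130.9 kt

Leg 1: heading=70.7°, groundspeed=115.7 kt
Leg 2: heading=34.1°, groundspeed=89.0 kt
Leg 3: heading=328.4°, groundspeed=91.7 kt
Leg 4: heading=214.4°, groundspeed=166.4 kt
Leg 5: heading=12.7°, groundspeed=80.4 kt
Leg 6: heading=276.9°, groundspeed=130.9 kt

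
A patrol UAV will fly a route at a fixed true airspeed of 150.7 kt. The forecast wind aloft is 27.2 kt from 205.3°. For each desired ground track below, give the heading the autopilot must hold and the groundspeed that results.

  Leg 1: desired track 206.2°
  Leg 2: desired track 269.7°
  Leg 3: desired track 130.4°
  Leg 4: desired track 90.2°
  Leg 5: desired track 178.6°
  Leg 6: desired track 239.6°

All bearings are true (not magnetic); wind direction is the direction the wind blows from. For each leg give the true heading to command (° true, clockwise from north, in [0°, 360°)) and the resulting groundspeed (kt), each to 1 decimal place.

Leg 1: heading=206.0°, groundspeed=123.5 kt
Leg 2: heading=260.3°, groundspeed=136.9 kt
Leg 3: heading=140.4°, groundspeed=141.3 kt
Leg 4: heading=99.6°, groundspeed=160.2 kt
Leg 5: heading=183.3°, groundspeed=125.9 kt
Leg 6: heading=233.8°, groundspeed=127.4 kt

Leg 1: desired track 206.2°; wind correction -0.2° → command heading 206.0°, groundspeed 123.5 kt
Leg 2: desired track 269.7°; wind correction -9.4° → command heading 260.3°, groundspeed 136.9 kt
Leg 3: desired track 130.4°; wind correction +10.0° → command heading 140.4°, groundspeed 141.3 kt
Leg 4: desired track 90.2°; wind correction +9.4° → command heading 99.6°, groundspeed 160.2 kt
Leg 5: desired track 178.6°; wind correction +4.7° → command heading 183.3°, groundspeed 125.9 kt
Leg 6: desired track 239.6°; wind correction -5.8° → command heading 233.8°, groundspeed 127.4 kt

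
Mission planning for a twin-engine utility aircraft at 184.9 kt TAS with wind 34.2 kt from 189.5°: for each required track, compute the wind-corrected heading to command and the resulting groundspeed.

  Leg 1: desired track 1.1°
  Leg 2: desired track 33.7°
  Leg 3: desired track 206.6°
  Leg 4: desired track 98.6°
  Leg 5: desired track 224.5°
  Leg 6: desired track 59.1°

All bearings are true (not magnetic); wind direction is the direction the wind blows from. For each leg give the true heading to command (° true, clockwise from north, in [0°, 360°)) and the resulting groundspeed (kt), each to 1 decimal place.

Leg 1: desired track 1.1°; wind correction -1.5° → command heading 359.6°, groundspeed 218.7 kt
Leg 2: desired track 33.7°; wind correction +4.3° → command heading 38.0°, groundspeed 215.6 kt
Leg 3: desired track 206.6°; wind correction -3.1° → command heading 203.5°, groundspeed 151.9 kt
Leg 4: desired track 98.6°; wind correction +10.7° → command heading 109.3°, groundspeed 182.2 kt
Leg 5: desired track 224.5°; wind correction -6.1° → command heading 218.4°, groundspeed 155.8 kt
Leg 6: desired track 59.1°; wind correction +8.1° → command heading 67.2°, groundspeed 205.2 kt

Leg 1: heading=359.6°, groundspeed=218.7 kt
Leg 2: heading=38.0°, groundspeed=215.6 kt
Leg 3: heading=203.5°, groundspeed=151.9 kt
Leg 4: heading=109.3°, groundspeed=182.2 kt
Leg 5: heading=218.4°, groundspeed=155.8 kt
Leg 6: heading=67.2°, groundspeed=205.2 kt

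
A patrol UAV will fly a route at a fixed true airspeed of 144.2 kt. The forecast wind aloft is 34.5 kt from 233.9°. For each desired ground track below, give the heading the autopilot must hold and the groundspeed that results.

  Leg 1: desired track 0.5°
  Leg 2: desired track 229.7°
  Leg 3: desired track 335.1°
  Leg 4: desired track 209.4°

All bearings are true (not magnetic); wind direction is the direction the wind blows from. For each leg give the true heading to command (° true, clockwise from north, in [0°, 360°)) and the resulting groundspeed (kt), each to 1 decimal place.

Leg 1: heading=349.4°, groundspeed=162.1 kt
Leg 2: heading=230.7°, groundspeed=109.8 kt
Leg 3: heading=321.5°, groundspeed=146.9 kt
Leg 4: heading=215.1°, groundspeed=112.1 kt

Leg 1: desired track 0.5°; wind correction -11.1° → command heading 349.4°, groundspeed 162.1 kt
Leg 2: desired track 229.7°; wind correction +1.0° → command heading 230.7°, groundspeed 109.8 kt
Leg 3: desired track 335.1°; wind correction -13.6° → command heading 321.5°, groundspeed 146.9 kt
Leg 4: desired track 209.4°; wind correction +5.7° → command heading 215.1°, groundspeed 112.1 kt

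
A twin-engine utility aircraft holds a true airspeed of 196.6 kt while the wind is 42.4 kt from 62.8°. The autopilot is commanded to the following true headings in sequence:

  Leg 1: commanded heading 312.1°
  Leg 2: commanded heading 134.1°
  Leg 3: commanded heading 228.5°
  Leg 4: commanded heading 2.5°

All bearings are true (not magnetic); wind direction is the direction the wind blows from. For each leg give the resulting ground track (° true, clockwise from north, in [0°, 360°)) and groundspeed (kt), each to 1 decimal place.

Leg 1: heading 312.1°; drift -10.6° → track 301.5°, groundspeed 215.3 kt
Leg 2: heading 134.1°; drift +12.4° → track 146.5°, groundspeed 187.4 kt
Leg 3: heading 228.5°; drift +2.5° → track 231.0°, groundspeed 237.9 kt
Leg 4: heading 2.5°; drift -11.8° → track 350.7°, groundspeed 179.4 kt

Leg 1: track=301.5°, groundspeed=215.3 kt
Leg 2: track=146.5°, groundspeed=187.4 kt
Leg 3: track=231.0°, groundspeed=237.9 kt
Leg 4: track=350.7°, groundspeed=179.4 kt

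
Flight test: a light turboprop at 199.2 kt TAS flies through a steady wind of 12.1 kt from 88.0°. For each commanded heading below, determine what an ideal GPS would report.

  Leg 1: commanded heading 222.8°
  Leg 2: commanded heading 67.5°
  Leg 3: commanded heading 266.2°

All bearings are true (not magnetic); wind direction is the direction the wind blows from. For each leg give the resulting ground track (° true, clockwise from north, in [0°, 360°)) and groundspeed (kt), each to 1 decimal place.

Leg 1: track=225.2°, groundspeed=207.9 kt
Leg 2: track=66.2°, groundspeed=187.9 kt
Leg 3: track=266.3°, groundspeed=211.3 kt

Leg 1: heading 222.8°; drift +2.4° → track 225.2°, groundspeed 207.9 kt
Leg 2: heading 67.5°; drift -1.3° → track 66.2°, groundspeed 187.9 kt
Leg 3: heading 266.2°; drift +0.1° → track 266.3°, groundspeed 211.3 kt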